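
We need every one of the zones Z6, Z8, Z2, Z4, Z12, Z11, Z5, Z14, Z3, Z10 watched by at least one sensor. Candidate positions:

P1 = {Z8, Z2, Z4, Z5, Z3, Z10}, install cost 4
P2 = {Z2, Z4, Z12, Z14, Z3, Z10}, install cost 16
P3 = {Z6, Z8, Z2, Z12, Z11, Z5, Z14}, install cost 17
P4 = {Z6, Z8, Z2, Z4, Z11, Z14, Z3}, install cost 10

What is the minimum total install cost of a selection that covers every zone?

P1, P3 cover every zone at install cost 4 + 17 = 21.
Any cover uses at least 2 sensor positions; among all covering selections none totals below 21.
Greedy by coverage-per-install cost would pick P1, P4, P2 for 30 — worse than the optimum 21.

21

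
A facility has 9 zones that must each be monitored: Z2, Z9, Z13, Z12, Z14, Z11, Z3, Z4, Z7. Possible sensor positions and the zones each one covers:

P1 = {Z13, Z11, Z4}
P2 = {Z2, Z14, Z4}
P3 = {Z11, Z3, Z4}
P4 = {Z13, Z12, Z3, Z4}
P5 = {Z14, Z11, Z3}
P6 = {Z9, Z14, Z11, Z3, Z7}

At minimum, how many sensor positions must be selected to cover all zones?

P2, P4, P6 together cover {Z2, Z9, Z13, Z12, Z14, Z11, Z3, Z4, Z7} — every zone.
No 2 of the 6 sensor positions cover everything (all 15 pairs fall short), so 3 is minimum.

3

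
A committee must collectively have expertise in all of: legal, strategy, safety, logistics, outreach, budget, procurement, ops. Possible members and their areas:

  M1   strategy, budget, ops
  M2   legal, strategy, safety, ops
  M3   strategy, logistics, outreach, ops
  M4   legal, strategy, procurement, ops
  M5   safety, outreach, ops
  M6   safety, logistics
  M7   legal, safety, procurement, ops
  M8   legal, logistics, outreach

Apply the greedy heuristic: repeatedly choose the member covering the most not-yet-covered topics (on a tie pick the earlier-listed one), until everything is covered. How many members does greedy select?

4

Pick 1: M2 covers 4 new topics (legal, strategy, safety, ops).
Pick 2: M3 covers 2 new topics (logistics, outreach).
Pick 3: M1 covers 1 new topics (budget).
Pick 4: M4 covers 1 new topics (procurement).
Greedy uses 4 members. (The true minimum is 3.)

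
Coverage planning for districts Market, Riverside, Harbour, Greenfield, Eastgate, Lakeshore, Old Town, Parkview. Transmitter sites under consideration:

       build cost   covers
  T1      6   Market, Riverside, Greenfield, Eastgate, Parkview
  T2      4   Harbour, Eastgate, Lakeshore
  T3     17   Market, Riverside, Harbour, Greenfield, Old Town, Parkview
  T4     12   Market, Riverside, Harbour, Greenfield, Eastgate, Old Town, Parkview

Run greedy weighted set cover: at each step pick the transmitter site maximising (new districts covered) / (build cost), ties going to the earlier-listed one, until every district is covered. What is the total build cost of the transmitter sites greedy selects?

Pick 1: T1 adds 5 new (Market, Riverside, Greenfield, Eastgate, Parkview) at build cost 6 (ratio 5/6).
Pick 2: T2 adds 2 new (Harbour, Lakeshore) at build cost 4 (ratio 2/4).
Pick 3: T4 adds 1 new (Old Town) at build cost 12 (ratio 1/12).
Greedy total build cost: 6 + 4 + 12 = 22. (The true optimum is 16, so greedy overshoots here.)

22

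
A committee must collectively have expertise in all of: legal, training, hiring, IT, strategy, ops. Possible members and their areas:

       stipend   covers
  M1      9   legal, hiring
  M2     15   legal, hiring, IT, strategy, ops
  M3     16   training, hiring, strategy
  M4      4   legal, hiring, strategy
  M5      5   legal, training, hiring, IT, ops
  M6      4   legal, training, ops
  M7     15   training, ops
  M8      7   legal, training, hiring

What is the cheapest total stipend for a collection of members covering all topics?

9

M4, M5 cover every topic at stipend 4 + 5 = 9.
Any cover uses at least 2 members; among all covering selections none totals below 9.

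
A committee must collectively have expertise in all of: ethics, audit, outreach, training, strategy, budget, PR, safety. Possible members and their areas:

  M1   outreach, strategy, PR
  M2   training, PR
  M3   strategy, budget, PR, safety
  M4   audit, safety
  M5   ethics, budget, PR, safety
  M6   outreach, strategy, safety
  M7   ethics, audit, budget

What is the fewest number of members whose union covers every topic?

3

M2, M6, M7 together cover {ethics, audit, outreach, training, strategy, budget, PR, safety} — every topic.
No 2 of the 7 members cover everything (all 21 pairs fall short), so 3 is minimum.
Greedy (largest uncovered first) would take M3, M7, M1, M2 — 4 members — but 3 suffice.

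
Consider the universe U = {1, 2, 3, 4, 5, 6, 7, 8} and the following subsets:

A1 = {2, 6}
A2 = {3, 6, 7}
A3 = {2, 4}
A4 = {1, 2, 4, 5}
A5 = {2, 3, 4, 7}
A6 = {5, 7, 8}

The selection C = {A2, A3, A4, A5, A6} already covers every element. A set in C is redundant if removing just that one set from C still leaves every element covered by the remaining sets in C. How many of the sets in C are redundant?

2

Drop A2: 6 uncovered — not redundant.
Drop A3: the rest still cover every element — redundant.
Drop A4: 1 uncovered — not redundant.
Drop A5: the rest still cover every element — redundant.
Drop A6: 8 uncovered — not redundant.
2 redundant: A3, A5.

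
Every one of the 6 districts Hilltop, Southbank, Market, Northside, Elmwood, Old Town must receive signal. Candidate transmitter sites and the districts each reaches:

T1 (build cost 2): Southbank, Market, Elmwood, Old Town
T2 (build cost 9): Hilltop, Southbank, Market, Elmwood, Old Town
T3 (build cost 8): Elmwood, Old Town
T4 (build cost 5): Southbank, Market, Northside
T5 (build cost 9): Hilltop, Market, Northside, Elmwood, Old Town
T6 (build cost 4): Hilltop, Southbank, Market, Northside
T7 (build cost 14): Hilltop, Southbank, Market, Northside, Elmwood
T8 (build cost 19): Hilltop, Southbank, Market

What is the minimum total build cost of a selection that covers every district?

T1, T6 cover every district at build cost 2 + 4 = 6.
Any cover uses at least 2 transmitter sites; among all covering selections none totals below 6.

6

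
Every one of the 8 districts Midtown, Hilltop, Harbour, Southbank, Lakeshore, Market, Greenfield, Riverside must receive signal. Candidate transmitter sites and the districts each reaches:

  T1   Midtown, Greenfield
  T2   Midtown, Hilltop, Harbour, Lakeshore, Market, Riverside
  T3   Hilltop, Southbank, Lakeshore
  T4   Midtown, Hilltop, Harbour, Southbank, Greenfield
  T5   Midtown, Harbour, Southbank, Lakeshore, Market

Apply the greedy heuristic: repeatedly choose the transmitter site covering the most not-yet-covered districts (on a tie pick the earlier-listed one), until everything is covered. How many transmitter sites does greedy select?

Pick 1: T2 covers 6 new districts (Midtown, Hilltop, Harbour, Lakeshore, Market, Riverside).
Pick 2: T4 covers 2 new districts (Southbank, Greenfield).
Greedy uses 2 transmitter sites.

2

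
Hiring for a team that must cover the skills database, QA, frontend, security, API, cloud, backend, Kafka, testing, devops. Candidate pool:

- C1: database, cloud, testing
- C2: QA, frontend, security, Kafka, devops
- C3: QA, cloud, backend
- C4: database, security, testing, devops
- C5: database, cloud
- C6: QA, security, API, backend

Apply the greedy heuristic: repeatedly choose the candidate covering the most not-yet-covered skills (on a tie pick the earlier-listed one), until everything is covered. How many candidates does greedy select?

Pick 1: C2 covers 5 new skills (QA, frontend, security, Kafka, devops).
Pick 2: C1 covers 3 new skills (database, cloud, testing).
Pick 3: C6 covers 2 new skills (API, backend).
Greedy uses 3 candidates.

3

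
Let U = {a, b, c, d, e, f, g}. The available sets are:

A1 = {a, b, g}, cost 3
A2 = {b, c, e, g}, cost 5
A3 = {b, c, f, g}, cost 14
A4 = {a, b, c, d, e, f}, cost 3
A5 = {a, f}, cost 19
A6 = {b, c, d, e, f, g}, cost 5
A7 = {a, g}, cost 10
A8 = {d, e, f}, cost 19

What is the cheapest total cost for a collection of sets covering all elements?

A1, A4 cover every element at cost 3 + 3 = 6.
Any cover uses at least 2 sets; among all covering selections none totals below 6.

6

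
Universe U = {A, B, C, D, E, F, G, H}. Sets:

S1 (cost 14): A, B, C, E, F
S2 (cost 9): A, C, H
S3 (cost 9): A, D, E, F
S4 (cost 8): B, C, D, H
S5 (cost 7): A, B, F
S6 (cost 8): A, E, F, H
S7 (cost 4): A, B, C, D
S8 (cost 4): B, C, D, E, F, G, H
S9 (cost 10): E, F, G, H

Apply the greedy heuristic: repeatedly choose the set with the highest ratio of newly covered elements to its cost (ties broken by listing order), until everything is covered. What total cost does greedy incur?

8

Pick 1: S8 adds 7 new (B, C, D, E, F, G, H) at cost 4 (ratio 7/4).
Pick 2: S7 adds 1 new (A) at cost 4 (ratio 1/4).
Greedy total cost: 4 + 4 = 8.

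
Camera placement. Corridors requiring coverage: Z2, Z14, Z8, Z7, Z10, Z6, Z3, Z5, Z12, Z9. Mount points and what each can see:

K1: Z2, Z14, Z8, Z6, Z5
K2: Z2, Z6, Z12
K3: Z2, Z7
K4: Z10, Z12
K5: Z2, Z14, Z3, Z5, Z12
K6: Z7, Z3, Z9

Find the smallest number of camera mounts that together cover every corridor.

3

K1, K4, K6 together cover {Z2, Z14, Z8, Z7, Z10, Z6, Z3, Z5, Z12, Z9} — every corridor.
No 2 of the 6 camera mounts cover everything (all 15 pairs fall short), so 3 is minimum.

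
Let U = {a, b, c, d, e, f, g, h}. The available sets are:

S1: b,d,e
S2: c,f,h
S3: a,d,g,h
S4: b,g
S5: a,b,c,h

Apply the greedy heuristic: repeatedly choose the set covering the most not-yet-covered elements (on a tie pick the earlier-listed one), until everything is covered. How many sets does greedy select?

Pick 1: S3 covers 4 new elements (a, d, g, h).
Pick 2: S1 covers 2 new elements (b, e).
Pick 3: S2 covers 2 new elements (c, f).
Greedy uses 3 sets.

3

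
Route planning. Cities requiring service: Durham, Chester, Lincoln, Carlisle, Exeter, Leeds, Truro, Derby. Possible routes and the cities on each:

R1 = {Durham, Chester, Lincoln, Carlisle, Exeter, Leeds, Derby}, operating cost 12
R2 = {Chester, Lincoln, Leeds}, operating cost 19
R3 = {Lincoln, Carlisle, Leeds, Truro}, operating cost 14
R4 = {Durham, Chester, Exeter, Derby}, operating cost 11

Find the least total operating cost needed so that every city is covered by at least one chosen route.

R3, R4 cover every city at operating cost 14 + 11 = 25.
Any cover uses at least 2 routes; among all covering selections none totals below 25.
Greedy by coverage-per-operating cost would pick R1, R3 for 26 — worse than the optimum 25.

25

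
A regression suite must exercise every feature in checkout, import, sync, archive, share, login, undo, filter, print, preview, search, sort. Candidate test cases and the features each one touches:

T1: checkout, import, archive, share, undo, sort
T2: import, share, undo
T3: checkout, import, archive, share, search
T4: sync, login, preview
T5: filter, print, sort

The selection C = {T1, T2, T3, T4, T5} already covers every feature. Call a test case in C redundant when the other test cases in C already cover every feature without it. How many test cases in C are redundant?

Drop T1: the rest still cover every feature — redundant.
Drop T2: the rest still cover every feature — redundant.
Drop T3: search uncovered — not redundant.
Drop T4: sync, login, preview uncovered — not redundant.
Drop T5: filter, print uncovered — not redundant.
2 redundant: T1, T2.

2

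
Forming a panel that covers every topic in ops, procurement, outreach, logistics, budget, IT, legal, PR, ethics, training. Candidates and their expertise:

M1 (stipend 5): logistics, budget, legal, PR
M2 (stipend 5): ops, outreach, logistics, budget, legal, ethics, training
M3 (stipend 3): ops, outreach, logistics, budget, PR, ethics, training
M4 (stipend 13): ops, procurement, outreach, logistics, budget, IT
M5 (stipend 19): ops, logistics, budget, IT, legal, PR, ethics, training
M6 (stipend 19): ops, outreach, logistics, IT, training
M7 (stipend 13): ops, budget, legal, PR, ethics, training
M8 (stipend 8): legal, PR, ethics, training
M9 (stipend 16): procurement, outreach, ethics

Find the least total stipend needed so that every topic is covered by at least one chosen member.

M4, M8 cover every topic at stipend 13 + 8 = 21.
Any cover uses at least 2 members; among all covering selections none totals below 21.

21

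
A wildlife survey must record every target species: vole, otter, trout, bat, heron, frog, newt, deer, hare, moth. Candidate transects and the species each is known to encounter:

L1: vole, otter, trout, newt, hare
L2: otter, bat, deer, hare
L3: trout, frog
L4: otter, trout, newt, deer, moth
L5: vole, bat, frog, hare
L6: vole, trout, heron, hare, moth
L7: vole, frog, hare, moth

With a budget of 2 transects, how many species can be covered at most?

9

Choosing L4, L5 covers {vole, otter, trout, bat, frog, newt, deer, hare, moth} — 9 species.
No choice of 2 transects does better; here heron is left uncovered.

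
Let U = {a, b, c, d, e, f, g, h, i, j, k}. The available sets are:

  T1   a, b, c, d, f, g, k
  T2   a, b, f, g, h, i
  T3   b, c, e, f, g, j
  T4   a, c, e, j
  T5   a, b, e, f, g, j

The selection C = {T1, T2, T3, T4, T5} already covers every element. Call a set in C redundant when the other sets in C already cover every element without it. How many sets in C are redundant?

Drop T1: d, k uncovered — not redundant.
Drop T2: h, i uncovered — not redundant.
Drop T3: the rest still cover every element — redundant.
Drop T4: the rest still cover every element — redundant.
Drop T5: the rest still cover every element — redundant.
3 redundant: T3, T4, T5.

3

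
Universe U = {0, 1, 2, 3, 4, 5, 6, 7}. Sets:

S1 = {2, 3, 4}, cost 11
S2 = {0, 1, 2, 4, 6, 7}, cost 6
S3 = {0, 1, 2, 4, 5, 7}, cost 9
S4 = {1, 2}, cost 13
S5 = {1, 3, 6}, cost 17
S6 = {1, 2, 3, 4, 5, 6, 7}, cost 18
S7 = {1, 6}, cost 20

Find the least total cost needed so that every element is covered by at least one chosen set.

S2, S6 cover every element at cost 6 + 18 = 24.
Any cover uses at least 2 sets; among all covering selections none totals below 24.
Greedy by coverage-per-cost would pick S2, S3, S1 for 26 — worse than the optimum 24.

24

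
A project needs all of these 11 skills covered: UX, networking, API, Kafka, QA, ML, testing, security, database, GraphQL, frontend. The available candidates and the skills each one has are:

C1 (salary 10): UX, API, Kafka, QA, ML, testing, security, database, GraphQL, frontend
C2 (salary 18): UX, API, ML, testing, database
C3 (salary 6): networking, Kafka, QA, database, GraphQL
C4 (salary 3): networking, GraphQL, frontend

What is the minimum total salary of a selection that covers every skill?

13

C1, C4 cover every skill at salary 10 + 3 = 13.
Any cover uses at least 2 candidates; among all covering selections none totals below 13.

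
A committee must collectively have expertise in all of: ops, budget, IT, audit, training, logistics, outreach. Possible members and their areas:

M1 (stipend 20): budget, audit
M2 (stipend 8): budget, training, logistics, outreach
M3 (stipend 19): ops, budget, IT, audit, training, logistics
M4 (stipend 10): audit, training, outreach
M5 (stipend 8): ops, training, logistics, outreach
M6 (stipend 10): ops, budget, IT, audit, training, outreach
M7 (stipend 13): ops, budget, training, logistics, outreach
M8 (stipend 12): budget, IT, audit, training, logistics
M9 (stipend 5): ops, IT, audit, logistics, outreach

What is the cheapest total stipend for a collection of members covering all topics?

13

M2, M9 cover every topic at stipend 8 + 5 = 13.
Any cover uses at least 2 members; among all covering selections none totals below 13.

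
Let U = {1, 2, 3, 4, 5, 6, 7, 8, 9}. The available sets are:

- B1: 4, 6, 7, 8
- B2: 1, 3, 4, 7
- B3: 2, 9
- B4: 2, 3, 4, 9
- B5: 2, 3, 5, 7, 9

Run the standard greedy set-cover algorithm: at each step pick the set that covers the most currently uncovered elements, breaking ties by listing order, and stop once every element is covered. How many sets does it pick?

Pick 1: B5 covers 5 new elements (2, 3, 5, 7, 9).
Pick 2: B1 covers 3 new elements (4, 6, 8).
Pick 3: B2 covers 1 new elements (1).
Greedy uses 3 sets.

3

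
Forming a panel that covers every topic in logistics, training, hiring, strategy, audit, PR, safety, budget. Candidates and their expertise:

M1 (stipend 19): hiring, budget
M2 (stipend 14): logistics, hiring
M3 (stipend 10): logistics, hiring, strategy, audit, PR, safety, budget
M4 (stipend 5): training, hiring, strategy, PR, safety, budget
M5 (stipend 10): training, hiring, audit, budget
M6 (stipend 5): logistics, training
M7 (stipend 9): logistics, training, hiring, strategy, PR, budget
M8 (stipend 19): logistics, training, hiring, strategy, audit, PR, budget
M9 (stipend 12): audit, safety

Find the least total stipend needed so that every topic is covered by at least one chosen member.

M3, M4 cover every topic at stipend 10 + 5 = 15.
Any cover uses at least 2 members; among all covering selections none totals below 15.

15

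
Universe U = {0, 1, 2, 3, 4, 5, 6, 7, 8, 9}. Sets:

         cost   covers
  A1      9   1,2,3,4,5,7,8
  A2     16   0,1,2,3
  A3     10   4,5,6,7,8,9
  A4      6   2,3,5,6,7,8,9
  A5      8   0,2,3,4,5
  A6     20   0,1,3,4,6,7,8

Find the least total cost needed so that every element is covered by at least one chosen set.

23

A1, A4, A5 cover every element at cost 9 + 6 + 8 = 23.
Any cover uses at least 2 sets; among all covering selections none totals below 23.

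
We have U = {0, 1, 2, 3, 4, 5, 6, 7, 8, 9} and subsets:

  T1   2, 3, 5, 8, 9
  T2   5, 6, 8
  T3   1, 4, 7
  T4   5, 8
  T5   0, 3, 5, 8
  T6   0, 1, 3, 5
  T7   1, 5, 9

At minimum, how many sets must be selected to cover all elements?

T1, T2, T3, T5 together cover {0, 1, 2, 3, 4, 5, 6, 7, 8, 9} — every element.
No 3 of the 7 sets cover everything (all 35 triples fall short), so 4 is minimum.

4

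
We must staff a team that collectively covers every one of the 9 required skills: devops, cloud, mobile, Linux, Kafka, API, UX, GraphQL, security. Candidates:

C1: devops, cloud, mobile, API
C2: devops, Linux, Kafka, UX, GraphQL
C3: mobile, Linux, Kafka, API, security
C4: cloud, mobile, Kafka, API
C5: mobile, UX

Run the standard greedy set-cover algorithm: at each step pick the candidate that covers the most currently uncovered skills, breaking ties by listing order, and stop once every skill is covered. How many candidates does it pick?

3

Pick 1: C2 covers 5 new skills (devops, Linux, Kafka, UX, GraphQL).
Pick 2: C1 covers 3 new skills (cloud, mobile, API).
Pick 3: C3 covers 1 new skills (security).
Greedy uses 3 candidates.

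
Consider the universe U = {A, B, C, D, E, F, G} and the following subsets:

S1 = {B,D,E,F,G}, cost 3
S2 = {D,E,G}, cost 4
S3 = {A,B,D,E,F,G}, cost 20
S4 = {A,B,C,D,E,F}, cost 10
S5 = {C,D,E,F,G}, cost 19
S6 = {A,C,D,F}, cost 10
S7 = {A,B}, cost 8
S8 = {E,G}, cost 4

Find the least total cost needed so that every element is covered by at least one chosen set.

S1, S4 cover every element at cost 3 + 10 = 13.
Any cover uses at least 2 sets; among all covering selections none totals below 13.

13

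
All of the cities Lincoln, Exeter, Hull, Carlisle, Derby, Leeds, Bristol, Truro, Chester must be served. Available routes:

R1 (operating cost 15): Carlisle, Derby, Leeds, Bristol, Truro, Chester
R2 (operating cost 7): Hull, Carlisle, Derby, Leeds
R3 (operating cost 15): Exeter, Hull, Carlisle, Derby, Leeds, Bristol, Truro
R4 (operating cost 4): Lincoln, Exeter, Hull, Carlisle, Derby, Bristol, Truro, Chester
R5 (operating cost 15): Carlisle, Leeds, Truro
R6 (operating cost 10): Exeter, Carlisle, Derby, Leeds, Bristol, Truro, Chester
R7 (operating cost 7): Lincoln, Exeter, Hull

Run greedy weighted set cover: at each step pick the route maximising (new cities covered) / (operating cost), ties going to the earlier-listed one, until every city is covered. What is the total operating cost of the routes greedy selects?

Pick 1: R4 adds 8 new (Lincoln, Exeter, Hull, Carlisle, Derby, Bristol, Truro, Chester) at operating cost 4 (ratio 8/4).
Pick 2: R2 adds 1 new (Leeds) at operating cost 7 (ratio 1/7).
Greedy total operating cost: 4 + 7 = 11.

11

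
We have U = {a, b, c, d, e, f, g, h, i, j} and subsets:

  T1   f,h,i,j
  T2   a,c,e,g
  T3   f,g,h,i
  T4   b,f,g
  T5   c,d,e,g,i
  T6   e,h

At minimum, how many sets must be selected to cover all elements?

4

T1, T2, T4, T5 together cover {a, b, c, d, e, f, g, h, i, j} — every element.
No 3 of the 6 sets cover everything (all 20 triples fall short), so 4 is minimum.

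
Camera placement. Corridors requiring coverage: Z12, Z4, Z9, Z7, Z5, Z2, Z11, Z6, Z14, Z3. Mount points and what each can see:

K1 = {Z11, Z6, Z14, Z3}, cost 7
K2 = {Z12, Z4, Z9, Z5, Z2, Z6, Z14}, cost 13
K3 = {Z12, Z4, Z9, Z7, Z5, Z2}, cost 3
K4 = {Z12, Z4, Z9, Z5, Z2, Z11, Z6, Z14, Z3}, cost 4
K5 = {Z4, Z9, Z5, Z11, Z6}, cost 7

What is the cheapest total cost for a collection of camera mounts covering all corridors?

7

K3, K4 cover every corridor at cost 3 + 4 = 7.
Any cover uses at least 2 camera mounts; among all covering selections none totals below 7.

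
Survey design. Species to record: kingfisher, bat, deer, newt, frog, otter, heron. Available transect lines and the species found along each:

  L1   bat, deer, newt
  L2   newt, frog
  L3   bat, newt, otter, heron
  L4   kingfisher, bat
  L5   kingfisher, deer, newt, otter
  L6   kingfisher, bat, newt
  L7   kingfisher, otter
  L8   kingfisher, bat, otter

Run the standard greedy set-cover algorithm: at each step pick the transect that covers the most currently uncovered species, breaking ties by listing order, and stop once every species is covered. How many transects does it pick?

3

Pick 1: L3 covers 4 new species (bat, newt, otter, heron).
Pick 2: L5 covers 2 new species (kingfisher, deer).
Pick 3: L2 covers 1 new species (frog).
Greedy uses 3 transects.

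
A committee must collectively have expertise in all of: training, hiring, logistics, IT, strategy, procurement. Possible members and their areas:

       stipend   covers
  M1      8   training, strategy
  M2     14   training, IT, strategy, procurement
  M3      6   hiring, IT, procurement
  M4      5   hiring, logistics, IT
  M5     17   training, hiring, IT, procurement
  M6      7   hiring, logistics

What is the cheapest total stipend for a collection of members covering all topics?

M2, M4 cover every topic at stipend 14 + 5 = 19.
Any cover uses at least 2 members; among all covering selections none totals below 19.

19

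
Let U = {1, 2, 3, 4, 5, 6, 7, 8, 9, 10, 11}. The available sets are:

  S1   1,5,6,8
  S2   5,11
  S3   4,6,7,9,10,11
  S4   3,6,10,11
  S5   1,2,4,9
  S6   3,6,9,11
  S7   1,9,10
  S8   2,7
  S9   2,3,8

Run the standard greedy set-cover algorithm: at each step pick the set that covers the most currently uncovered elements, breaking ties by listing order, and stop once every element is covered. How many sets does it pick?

Pick 1: S3 covers 6 new elements (4, 6, 7, 9, 10, 11).
Pick 2: S1 covers 3 new elements (1, 5, 8).
Pick 3: S9 covers 2 new elements (2, 3).
Greedy uses 3 sets.

3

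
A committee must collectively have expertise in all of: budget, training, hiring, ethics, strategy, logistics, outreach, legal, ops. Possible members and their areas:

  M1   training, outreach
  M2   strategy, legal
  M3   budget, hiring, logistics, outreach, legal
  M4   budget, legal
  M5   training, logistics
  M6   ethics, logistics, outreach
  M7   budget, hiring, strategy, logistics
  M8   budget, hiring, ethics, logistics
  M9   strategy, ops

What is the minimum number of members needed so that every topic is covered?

M1, M2, M8, M9 together cover {budget, training, hiring, ethics, strategy, logistics, outreach, legal, ops} — every topic.
No 3 of the 9 members cover everything (all 84 triples fall short), so 4 is minimum.

4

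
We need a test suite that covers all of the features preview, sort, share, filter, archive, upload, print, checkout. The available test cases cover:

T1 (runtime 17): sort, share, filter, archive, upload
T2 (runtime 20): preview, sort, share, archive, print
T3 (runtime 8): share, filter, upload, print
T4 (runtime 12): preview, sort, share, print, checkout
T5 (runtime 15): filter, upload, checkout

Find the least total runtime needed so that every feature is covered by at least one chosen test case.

29

T1, T4 cover every feature at runtime 17 + 12 = 29.
Any cover uses at least 2 test cases; among all covering selections none totals below 29.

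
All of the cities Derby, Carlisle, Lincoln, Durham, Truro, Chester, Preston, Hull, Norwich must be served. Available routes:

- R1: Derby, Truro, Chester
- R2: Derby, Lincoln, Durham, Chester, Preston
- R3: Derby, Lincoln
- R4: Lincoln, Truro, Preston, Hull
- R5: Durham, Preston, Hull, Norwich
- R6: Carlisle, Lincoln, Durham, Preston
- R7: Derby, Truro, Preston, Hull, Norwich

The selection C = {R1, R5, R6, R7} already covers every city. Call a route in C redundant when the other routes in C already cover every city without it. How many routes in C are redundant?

2

Drop R1: Chester uncovered — not redundant.
Drop R5: the rest still cover every city — redundant.
Drop R6: Carlisle, Lincoln uncovered — not redundant.
Drop R7: the rest still cover every city — redundant.
2 redundant: R5, R7.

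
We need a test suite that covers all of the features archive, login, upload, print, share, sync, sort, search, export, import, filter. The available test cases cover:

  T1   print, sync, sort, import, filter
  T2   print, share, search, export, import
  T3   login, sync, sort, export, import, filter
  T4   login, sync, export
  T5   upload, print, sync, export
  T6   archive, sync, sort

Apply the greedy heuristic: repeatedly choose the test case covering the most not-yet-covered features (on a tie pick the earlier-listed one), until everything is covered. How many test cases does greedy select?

Pick 1: T3 covers 6 new features (login, sync, sort, export, import, filter).
Pick 2: T2 covers 3 new features (print, share, search).
Pick 3: T5 covers 1 new features (upload).
Pick 4: T6 covers 1 new features (archive).
Greedy uses 4 test cases.

4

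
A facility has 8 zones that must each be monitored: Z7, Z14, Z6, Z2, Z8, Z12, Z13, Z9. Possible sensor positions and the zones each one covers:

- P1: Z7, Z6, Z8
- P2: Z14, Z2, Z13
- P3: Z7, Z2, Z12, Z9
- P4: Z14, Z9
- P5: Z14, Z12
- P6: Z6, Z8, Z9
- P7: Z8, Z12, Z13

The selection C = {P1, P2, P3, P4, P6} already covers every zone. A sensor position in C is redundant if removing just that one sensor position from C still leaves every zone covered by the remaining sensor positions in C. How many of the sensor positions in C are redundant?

3

Drop P1: the rest still cover every zone — redundant.
Drop P2: Z13 uncovered — not redundant.
Drop P3: Z12 uncovered — not redundant.
Drop P4: the rest still cover every zone — redundant.
Drop P6: the rest still cover every zone — redundant.
3 redundant: P1, P4, P6.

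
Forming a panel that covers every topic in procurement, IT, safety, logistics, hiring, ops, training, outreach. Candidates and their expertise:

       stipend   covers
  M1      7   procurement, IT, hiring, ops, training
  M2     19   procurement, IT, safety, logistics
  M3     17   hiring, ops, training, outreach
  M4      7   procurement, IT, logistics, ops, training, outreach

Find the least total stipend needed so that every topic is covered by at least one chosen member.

M1, M2, M4 cover every topic at stipend 7 + 19 + 7 = 33.
Any cover uses at least 2 members; among all covering selections none totals below 33.

33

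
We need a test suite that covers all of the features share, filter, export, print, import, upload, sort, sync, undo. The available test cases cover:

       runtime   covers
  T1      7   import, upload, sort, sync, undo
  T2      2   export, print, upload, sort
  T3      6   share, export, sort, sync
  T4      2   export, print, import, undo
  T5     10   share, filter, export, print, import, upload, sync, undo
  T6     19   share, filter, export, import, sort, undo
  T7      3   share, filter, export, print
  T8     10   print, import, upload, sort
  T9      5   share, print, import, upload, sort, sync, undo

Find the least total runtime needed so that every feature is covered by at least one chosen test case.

T7, T9 cover every feature at runtime 3 + 5 = 8.
Any cover uses at least 2 test cases; among all covering selections none totals below 8.

8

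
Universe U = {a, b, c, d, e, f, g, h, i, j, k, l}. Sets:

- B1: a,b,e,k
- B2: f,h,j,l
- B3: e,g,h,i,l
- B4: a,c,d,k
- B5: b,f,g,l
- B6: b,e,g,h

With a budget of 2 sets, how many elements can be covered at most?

9

Choosing B3, B4 covers {a, c, d, e, g, h, i, k, l} — 9 elements.
No choice of 2 sets does better; here b, f, j are left uncovered.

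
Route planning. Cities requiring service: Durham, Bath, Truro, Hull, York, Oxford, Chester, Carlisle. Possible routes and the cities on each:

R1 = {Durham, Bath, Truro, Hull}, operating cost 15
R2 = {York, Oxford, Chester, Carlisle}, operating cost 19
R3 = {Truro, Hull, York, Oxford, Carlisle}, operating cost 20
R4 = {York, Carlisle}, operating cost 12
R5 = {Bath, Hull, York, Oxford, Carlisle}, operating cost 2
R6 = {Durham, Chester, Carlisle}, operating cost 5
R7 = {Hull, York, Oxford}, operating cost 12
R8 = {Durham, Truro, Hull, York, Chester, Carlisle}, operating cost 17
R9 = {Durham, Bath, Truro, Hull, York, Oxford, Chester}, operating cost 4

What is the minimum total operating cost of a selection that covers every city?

6

R5, R9 cover every city at operating cost 2 + 4 = 6.
Any cover uses at least 2 routes; among all covering selections none totals below 6.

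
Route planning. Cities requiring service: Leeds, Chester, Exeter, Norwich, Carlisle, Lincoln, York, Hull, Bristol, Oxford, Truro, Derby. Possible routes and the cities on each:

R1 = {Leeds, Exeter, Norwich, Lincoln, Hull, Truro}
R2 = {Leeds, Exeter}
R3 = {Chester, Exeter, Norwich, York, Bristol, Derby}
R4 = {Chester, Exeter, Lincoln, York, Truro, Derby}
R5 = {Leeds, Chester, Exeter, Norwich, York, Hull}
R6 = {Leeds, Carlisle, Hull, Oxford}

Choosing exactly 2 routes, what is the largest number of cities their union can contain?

Choosing R1, R3 covers {Leeds, Chester, Exeter, Norwich, Lincoln, York, Hull, Bristol, Truro, Derby} — 10 cities.
No choice of 2 routes does better; here Carlisle, Oxford are left uncovered.

10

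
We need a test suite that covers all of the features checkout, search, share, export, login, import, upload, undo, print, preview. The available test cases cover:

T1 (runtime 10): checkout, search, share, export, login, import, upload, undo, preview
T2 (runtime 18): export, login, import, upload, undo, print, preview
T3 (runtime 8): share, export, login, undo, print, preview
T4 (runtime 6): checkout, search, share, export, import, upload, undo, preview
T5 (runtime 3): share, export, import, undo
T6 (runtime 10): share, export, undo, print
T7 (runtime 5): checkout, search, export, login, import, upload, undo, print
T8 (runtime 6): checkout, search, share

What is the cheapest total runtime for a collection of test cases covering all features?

11

T4, T7 cover every feature at runtime 6 + 5 = 11.
Any cover uses at least 2 test cases; among all covering selections none totals below 11.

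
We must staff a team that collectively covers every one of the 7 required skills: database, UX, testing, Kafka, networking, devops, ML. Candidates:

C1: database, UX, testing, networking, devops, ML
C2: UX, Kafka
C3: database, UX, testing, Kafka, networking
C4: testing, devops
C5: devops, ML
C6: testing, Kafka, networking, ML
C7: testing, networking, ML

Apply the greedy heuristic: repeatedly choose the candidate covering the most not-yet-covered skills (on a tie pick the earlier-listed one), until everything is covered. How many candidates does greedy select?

2

Pick 1: C1 covers 6 new skills (database, UX, testing, networking, devops, ML).
Pick 2: C2 covers 1 new skills (Kafka).
Greedy uses 2 candidates.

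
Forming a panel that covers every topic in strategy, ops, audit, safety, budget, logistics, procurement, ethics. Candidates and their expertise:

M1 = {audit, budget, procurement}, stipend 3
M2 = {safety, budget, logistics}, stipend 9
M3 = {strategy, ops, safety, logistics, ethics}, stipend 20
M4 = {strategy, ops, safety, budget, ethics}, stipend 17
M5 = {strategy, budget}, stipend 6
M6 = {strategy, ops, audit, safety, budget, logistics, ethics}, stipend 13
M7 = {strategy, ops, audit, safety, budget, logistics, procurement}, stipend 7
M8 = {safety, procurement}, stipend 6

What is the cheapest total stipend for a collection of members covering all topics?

16

M1, M6 cover every topic at stipend 3 + 13 = 16.
Any cover uses at least 2 members; among all covering selections none totals below 16.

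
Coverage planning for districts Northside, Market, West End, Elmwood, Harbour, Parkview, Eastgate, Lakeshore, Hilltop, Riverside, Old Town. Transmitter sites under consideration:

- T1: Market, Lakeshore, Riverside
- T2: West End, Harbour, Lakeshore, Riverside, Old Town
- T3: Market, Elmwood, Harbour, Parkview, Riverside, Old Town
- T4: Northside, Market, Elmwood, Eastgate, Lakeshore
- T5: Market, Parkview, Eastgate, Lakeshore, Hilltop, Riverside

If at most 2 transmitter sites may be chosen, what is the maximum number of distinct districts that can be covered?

Choosing T2, T4 covers {Northside, Market, West End, Elmwood, Harbour, Eastgate, Lakeshore, Riverside, Old Town} — 9 districts.
No choice of 2 transmitter sites does better; here Parkview, Hilltop are left uncovered.

9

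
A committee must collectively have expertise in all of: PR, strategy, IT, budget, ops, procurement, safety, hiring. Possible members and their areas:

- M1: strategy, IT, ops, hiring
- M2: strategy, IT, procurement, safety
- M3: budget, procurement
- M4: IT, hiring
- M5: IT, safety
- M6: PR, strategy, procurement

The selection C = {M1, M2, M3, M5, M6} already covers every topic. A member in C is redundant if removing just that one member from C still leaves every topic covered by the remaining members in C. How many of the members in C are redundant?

2

Drop M1: ops, hiring uncovered — not redundant.
Drop M2: the rest still cover every topic — redundant.
Drop M3: budget uncovered — not redundant.
Drop M5: the rest still cover every topic — redundant.
Drop M6: PR uncovered — not redundant.
2 redundant: M2, M5.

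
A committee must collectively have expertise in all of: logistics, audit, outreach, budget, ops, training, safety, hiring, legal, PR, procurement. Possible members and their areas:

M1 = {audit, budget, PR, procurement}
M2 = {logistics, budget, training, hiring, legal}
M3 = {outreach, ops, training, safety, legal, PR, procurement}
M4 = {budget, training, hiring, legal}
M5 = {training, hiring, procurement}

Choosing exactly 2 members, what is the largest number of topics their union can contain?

10

Choosing M2, M3 covers {logistics, outreach, budget, ops, training, safety, hiring, legal, PR, procurement} — 10 topics.
No choice of 2 members does better; here audit is left uncovered.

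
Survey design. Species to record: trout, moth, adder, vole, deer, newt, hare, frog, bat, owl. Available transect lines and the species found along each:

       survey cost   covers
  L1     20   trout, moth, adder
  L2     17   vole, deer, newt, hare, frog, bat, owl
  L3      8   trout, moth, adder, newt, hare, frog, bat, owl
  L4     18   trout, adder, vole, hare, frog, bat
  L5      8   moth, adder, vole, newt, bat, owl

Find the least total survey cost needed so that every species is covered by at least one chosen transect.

L2, L3 cover every species at survey cost 17 + 8 = 25.
Any cover uses at least 2 transects; among all covering selections none totals below 25.

25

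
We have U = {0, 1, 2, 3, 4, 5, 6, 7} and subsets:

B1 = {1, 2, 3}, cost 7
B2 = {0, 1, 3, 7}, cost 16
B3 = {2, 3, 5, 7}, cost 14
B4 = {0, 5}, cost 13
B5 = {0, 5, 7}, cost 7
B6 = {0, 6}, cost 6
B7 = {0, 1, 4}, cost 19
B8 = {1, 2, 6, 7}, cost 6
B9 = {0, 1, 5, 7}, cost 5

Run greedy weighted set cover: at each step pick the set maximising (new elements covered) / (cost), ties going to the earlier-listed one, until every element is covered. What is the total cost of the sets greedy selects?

Pick 1: B9 adds 4 new (0, 1, 5, 7) at cost 5 (ratio 4/5).
Pick 2: B8 adds 2 new (2, 6) at cost 6 (ratio 2/6).
Pick 3: B1 adds 1 new (3) at cost 7 (ratio 1/7).
Pick 4: B7 adds 1 new (4) at cost 19 (ratio 1/19).
Greedy total cost: 5 + 6 + 7 + 19 = 37.

37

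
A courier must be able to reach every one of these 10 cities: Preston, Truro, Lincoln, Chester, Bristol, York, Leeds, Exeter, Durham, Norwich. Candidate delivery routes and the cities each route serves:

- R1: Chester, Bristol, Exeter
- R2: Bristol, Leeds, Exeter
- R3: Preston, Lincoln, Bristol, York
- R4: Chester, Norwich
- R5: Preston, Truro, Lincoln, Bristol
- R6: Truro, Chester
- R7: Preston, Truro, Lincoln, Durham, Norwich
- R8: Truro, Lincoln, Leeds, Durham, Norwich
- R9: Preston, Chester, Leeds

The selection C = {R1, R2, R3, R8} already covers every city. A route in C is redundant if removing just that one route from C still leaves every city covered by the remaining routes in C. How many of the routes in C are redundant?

1

Drop R1: Chester uncovered — not redundant.
Drop R2: the rest still cover every city — redundant.
Drop R3: Preston, York uncovered — not redundant.
Drop R8: Truro, Durham, Norwich uncovered — not redundant.
1 redundant: R2.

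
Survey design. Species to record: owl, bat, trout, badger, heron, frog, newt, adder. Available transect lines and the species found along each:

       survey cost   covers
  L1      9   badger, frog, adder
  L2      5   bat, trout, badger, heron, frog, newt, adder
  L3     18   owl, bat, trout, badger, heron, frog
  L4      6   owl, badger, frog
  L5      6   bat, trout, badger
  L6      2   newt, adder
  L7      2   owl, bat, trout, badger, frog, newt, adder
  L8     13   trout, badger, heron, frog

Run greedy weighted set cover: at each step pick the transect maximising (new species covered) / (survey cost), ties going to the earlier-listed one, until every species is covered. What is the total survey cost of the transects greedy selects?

Pick 1: L7 adds 7 new (owl, bat, trout, badger, frog, newt, adder) at survey cost 2 (ratio 7/2).
Pick 2: L2 adds 1 new (heron) at survey cost 5 (ratio 1/5).
Greedy total survey cost: 2 + 5 = 7.

7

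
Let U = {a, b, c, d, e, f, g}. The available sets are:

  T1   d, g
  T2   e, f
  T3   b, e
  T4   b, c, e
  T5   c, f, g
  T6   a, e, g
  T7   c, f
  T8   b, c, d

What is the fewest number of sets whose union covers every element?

T2, T6, T8 together cover {a, b, c, d, e, f, g} — every element.
No 2 of the 8 sets cover everything (all 28 pairs fall short), so 3 is minimum.
Greedy (largest uncovered first) would take T4, T1, T2, T6 — 4 sets — but 3 suffice.

3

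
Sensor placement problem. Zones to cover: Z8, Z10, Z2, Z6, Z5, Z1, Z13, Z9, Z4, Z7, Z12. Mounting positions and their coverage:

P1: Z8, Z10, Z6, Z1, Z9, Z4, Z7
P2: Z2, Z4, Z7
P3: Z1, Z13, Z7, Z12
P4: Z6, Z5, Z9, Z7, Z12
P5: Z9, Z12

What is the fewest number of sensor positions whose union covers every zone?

P1, P2, P3, P4 together cover {Z8, Z10, Z2, Z6, Z5, Z1, Z13, Z9, Z4, Z7, Z12} — every zone.
No 3 of the 5 sensor positions cover everything (all 10 triples fall short), so 4 is minimum.

4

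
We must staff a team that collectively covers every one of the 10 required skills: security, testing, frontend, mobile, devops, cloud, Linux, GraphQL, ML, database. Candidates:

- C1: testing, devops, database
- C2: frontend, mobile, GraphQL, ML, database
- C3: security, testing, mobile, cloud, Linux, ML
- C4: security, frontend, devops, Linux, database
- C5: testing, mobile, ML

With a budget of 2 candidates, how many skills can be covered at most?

Choosing C2, C3 covers {security, testing, frontend, mobile, cloud, Linux, GraphQL, ML, database} — 9 skills.
No choice of 2 candidates does better; here devops is left uncovered.

9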